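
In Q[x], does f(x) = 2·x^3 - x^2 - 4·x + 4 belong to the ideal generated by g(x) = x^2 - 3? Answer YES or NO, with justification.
In Q[x] the ideal (g) consists of all multiples of g, so f ∈ (g) iff g | f, i.e. iff the remainder of f on division by g is 0. Divide f by g (g is monic, so eliminate the leading term of the running remainder at each step):
  leading term 2·x^3: subtract (2·x)·g(x) = 2·x^3 - 6·x, leaving -x^2 + 2·x + 4
  leading term -x^2: subtract (-1)·g(x) = 3 - x^2, leaving 2·x + 1
The remainder r(x) = 2·x + 1 ≠ 0 (and deg r < deg g), so g ∤ f, i.e. f ∉ (g).

Final answer: NO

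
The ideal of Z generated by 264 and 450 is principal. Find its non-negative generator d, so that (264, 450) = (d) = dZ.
In the PID Z, (a, b) is generated by gcd(a, b). Compute gcd(450, 264) with the extended Euclidean algorithm, tracking rows (r, s, t) with s·450 + t·264 = r:
  row A: (450, 1, 0)   [1·450 + 0·264 = 450]
  row B: (264, 0, 1)   [0·450 + 1·264 = 264]
  450 = 1·264 + 186   → row C = row A − 1·row B = (186, 1, −1)   [check: 1·450 − 1·264 = 186]
  264 = 1·186 + 78   → row D = row B − 1·row C = (78, −1, 2)   [check: −1·450 + 2·264 = 78]
  186 = 2·78 + 30   → row E = row C − 2·row D = (30, 3, −5)   [check: 3·450 − 5·264 = 30]
  78 = 2·30 + 18   → row F = row D − 2·row E = (18, −7, 12)   [check: −7·450 + 12·264 = 18]
  30 = 1·18 + 12   → row G = row E − 1·row F = (12, 10, −17)   [check: 10·450 − 17·264 = 12]
  18 = 1·12 + 6   → row H = row F − 1·row G = (6, −17, 29)   [check: −17·450 + 29·264 = 6]
  12 = 2·6 + 0   → remainder 0, stop. gcd = 6 (last nonzero row H).
So gcd(264, 450) = 6, with Bézout identity −17·450 + 29·264 = 6. Containment (⊇): the Bézout identity exhibits 6 as an element of (264, 450), giving (6) ⊆ (264, 450). Containment (⊆): since 6 | 264 and 6 | 450 (264 = 6·44, 450 = 6·75), every Z-linear combination of 264 and 450 is divisible by 6, so (264, 450) ⊆ (6). Therefore (264, 450) = (6), d = 6.

Final answer: (264, 450) = (6); d = 6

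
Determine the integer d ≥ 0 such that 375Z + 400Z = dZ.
In the PID Z, (a, b) is generated by gcd(a, b). Compute gcd(400, 375) with the extended Euclidean algorithm, tracking rows (r, s, t) with s·400 + t·375 = r:
  row A: (400, 1, 0)   [1·400 + 0·375 = 400]
  row B: (375, 0, 1)   [0·400 + 1·375 = 375]
  400 = 1·375 + 25   → row C = row A − 1·row B = (25, 1, −1)   [check: 1·400 − 1·375 = 25]
  375 = 15·25 + 0   → remainder 0, stop. gcd = 25 (last nonzero row C).
So gcd(375, 400) = 25, with Bézout identity 1·400 − 1·375 = 25. Containment (⊇): the Bézout identity exhibits 25 as an element of (375, 400), giving (25) ⊆ (375, 400). Containment (⊆): since 25 | 375 and 25 | 400 (375 = 25·15, 400 = 25·16), every Z-linear combination of 375 and 400 is divisible by 25, so (375, 400) ⊆ (25). Therefore (375, 400) = (25), d = 25.

Final answer: (375, 400) = (25); d = 25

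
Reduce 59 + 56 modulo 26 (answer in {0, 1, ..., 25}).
11

Reduce the summands first: 59 ≡ 7, 56 ≡ 4 (mod 26), so 59 + 56 ≡ 7 + 4 (mod 26). 7 + 4 = 11; 11 = 0·26 + 11, so (59 + 56) mod 26 = 11.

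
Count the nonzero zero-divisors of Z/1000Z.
In Z/1000Z each nonzero element is either a unit (gcd with 1000 is 1) or a zero-divisor (gcd > 1). The number of units is φ(1000): factorise 1000 = 2^3 · 5^3, so φ(1000) = (2^3 − 2^2) · (5^3 − 5^2) = 4 · 100 = 400. The nonzero elements number 1000 − 1 = 999. Hence the nonzero zero-divisors number 999 − 400 = 599.

Final answer: Z/1000Z has 599 nonzero zero-divisors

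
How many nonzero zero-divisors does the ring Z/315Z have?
Z/315Z has 170 nonzero zero-divisors

In Z/315Z each nonzero element is either a unit (gcd with 315 is 1) or a zero-divisor (gcd > 1). The number of units is φ(315): factorise 315 = 3^2 · 5 · 7, so φ(315) = (3^2 − 3^1) · (5 − 1) · (7 − 1) = 6 · 4 · 6 = 144. The nonzero elements number 315 − 1 = 314. Hence the nonzero zero-divisors number 314 − 144 = 170.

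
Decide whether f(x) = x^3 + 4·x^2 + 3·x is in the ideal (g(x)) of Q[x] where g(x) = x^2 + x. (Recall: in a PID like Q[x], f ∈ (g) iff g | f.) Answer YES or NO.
In Q[x] the ideal (g) consists of all multiples of g, so f ∈ (g) iff g | f, i.e. iff the remainder of f on division by g is 0. Divide f by g (g is monic, so eliminate the leading term of the running remainder at each step):
  leading term x^3: subtract (x)·g(x) = x^3 + x^2, leaving 3·x^2 + 3·x
  leading term 3·x^2: subtract (3)·g(x) = 3·x^2 + 3·x, leaving 0
The remainder is 0, so f(x) = g(x) · h(x) with h(x) = x + 3. Hence g | f, i.e. f ∈ (g).

Final answer: YES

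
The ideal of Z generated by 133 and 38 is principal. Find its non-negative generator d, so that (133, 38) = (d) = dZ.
(133, 38) = (19); d = 19

In the PID Z, (a, b) is generated by gcd(a, b). Compute gcd(133, 38) with the extended Euclidean algorithm, tracking rows (r, s, t) with s·133 + t·38 = r:
  row A: (133, 1, 0)   [1·133 + 0·38 = 133]
  row B: (38, 0, 1)   [0·133 + 1·38 = 38]
  133 = 3·38 + 19   → row C = row A − 3·row B = (19, 1, −3)   [check: 1·133 − 3·38 = 19]
  38 = 2·19 + 0   → remainder 0, stop. gcd = 19 (last nonzero row C).
So gcd(133, 38) = 19, with Bézout identity 1·133 − 3·38 = 19. Containment (⊇): the Bézout identity exhibits 19 as an element of (133, 38), giving (19) ⊆ (133, 38). Containment (⊆): since 19 | 133 and 19 | 38 (133 = 19·7, 38 = 19·2), every Z-linear combination of 133 and 38 is divisible by 19, so (133, 38) ⊆ (19). Therefore (133, 38) = (19), d = 19.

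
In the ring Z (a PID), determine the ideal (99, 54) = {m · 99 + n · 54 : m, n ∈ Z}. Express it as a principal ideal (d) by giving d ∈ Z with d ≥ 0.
In the PID Z, (a, b) is generated by gcd(a, b). Compute gcd(99, 54) with the extended Euclidean algorithm, tracking rows (r, s, t) with s·99 + t·54 = r:
  row A: (99, 1, 0)   [1·99 + 0·54 = 99]
  row B: (54, 0, 1)   [0·99 + 1·54 = 54]
  99 = 1·54 + 45   → row C = row A − 1·row B = (45, 1, −1)   [check: 1·99 − 1·54 = 45]
  54 = 1·45 + 9   → row D = row B − 1·row C = (9, −1, 2)   [check: −1·99 + 2·54 = 9]
  45 = 5·9 + 0   → remainder 0, stop. gcd = 9 (last nonzero row D).
So gcd(99, 54) = 9, with Bézout identity −1·99 + 2·54 = 9. Containment (⊇): the Bézout identity exhibits 9 as an element of (99, 54), giving (9) ⊆ (99, 54). Containment (⊆): since 9 | 99 and 9 | 54 (99 = 9·11, 54 = 9·6), every Z-linear combination of 99 and 54 is divisible by 9, so (99, 54) ⊆ (9). Therefore (99, 54) = (9), d = 9.

Final answer: (99, 54) = (9); d = 9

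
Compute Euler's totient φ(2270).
φ is multiplicative, with φ(p^e) = p^e − p^(e−1). Factorise 2270 = 2 · 5 · 227. Then
  φ(2270) = (2 − 1) · (5 − 1) · (227 − 1) = 1 · 4 · 226 = 904.

Final answer: φ(2270) = 904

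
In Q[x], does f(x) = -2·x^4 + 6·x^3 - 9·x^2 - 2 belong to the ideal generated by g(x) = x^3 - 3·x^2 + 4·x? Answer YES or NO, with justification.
In Q[x] the ideal (g) consists of all multiples of g, so f ∈ (g) iff g | f, i.e. iff the remainder of f on division by g is 0. Divide f by g (g is monic, so eliminate the leading term of the running remainder at each step):
  leading term -2·x^4: subtract (-2·x)·g(x) = -2·x^4 + 6·x^3 - 8·x^2, leaving -x^2 - 2
The remainder r(x) = -x^2 - 2 ≠ 0 (and deg r < deg g), so g ∤ f, i.e. f ∉ (g).

Final answer: NO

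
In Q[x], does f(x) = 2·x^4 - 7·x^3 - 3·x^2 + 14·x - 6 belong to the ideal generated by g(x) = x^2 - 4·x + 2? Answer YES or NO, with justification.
YES

In Q[x] the ideal (g) consists of all multiples of g, so f ∈ (g) iff g | f, i.e. iff the remainder of f on division by g is 0. Divide f by g (g is monic, so eliminate the leading term of the running remainder at each step):
  leading term 2·x^4: subtract (2·x^2)·g(x) = 2·x^4 - 8·x^3 + 4·x^2, leaving x^3 - 7·x^2 + 14·x - 6
  leading term x^3: subtract (x)·g(x) = x^3 - 4·x^2 + 2·x, leaving -3·x^2 + 12·x - 6
  leading term -3·x^2: subtract (-3)·g(x) = -3·x^2 + 12·x - 6, leaving 0
The remainder is 0, so f(x) = g(x) · h(x) with h(x) = 2·x^2 + x - 3. Hence g | f, i.e. f ∈ (g).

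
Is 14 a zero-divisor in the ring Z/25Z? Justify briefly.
gcd(14, 25) = 1, so 14 is a unit in Z/25Z (it has a multiplicative inverse). A unit cannot be a zero-divisor: if 14·b ≡ 0 then multiplying both sides by 14^(−1) gives b ≡ 0. So 14 is not a zero-divisor.

Final answer: NO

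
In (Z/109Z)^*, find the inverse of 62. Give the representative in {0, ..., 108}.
Apply the extended Euclidean algorithm to (109, 62), tracking rows (r, s, t) with s·109 + t·62 = r. Each division r_prev = q·r_cur + r_new produces the new row as (previous row) − q·(current row):
  row A: (109, 1, 0)   [1·109 + 0·62 = 109]
  row B: (62, 0, 1)   [0·109 + 1·62 = 62]
  109 = 1·62 + 47   → row C = row A − 1·row B = (47, 1, −1)   [check: 1·109 − 1·62 = 47]
  62 = 1·47 + 15   → row D = row B − 1·row C = (15, −1, 2)   [check: −1·109 + 2·62 = 15]
  47 = 3·15 + 2   → row E = row C − 3·row D = (2, 4, −7)   [check: 4·109 − 7·62 = 2]
  15 = 7·2 + 1   → row F = row D − 7·row E = (1, −29, 51)   [check: −29·109 + 51·62 = 1]
  2 = 2·1 + 0   → remainder 0, stop. gcd = 1 (last nonzero row F).
The gcd is 1, so 62 is invertible mod 109. The last nonzero row gives −29·109 + 51·62 = 1, so t = 51. So 62^(−1) ≡ 51 (mod 109). Verify: 62 · 51 = 3162 ≡ 1 (mod 109). ✓

Final answer: 62^(−1) ≡ 51 (mod 109)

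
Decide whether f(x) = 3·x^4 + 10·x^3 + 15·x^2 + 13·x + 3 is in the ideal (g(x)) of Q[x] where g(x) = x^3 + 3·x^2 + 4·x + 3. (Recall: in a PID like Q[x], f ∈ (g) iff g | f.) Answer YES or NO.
YES

In Q[x] the ideal (g) consists of all multiples of g, so f ∈ (g) iff g | f, i.e. iff the remainder of f on division by g is 0. Divide f by g (g is monic, so eliminate the leading term of the running remainder at each step):
  leading term 3·x^4: subtract (3·x)·g(x) = 3·x^4 + 9·x^3 + 12·x^2 + 9·x, leaving x^3 + 3·x^2 + 4·x + 3
  leading term x^3: subtract (1)·g(x) = x^3 + 3·x^2 + 4·x + 3, leaving 0
The remainder is 0, so f(x) = g(x) · h(x) with h(x) = 3·x + 1. Hence g | f, i.e. f ∈ (g).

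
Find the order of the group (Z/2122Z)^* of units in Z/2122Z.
|(Z/2122Z)^*| = 1060

(Z/2122Z)^* consists of the classes a with gcd(a, 2122) = 1, so its order is φ(2122). φ is multiplicative, with φ(p^e) = p^e − p^(e−1). Factorise 2122 = 2 · 1061. Then
  φ(2122) = (2 − 1) · (1061 − 1) = 1 · 1060 = 1060.
Thus |(Z/2122Z)^*| = 1060.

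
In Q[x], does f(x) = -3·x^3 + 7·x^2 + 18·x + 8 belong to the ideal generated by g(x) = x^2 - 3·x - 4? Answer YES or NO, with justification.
YES

In Q[x] the ideal (g) consists of all multiples of g, so f ∈ (g) iff g | f, i.e. iff the remainder of f on division by g is 0. Divide f by g (g is monic, so eliminate the leading term of the running remainder at each step):
  leading term -3·x^3: subtract (-3·x)·g(x) = -3·x^3 + 9·x^2 + 12·x, leaving -2·x^2 + 6·x + 8
  leading term -2·x^2: subtract (-2)·g(x) = -2·x^2 + 6·x + 8, leaving 0
The remainder is 0, so f(x) = g(x) · h(x) with h(x) = -3·x - 2. Hence g | f, i.e. f ∈ (g).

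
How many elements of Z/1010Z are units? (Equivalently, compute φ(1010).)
Z/1010Z has φ(1010) = 400 units

An element a ∈ Z/1010Z is a unit iff gcd(a, 1010) = 1, so the number of units is φ(1010). φ is multiplicative, with φ(p^e) = p^e − p^(e−1). Factorise 1010 = 2 · 5 · 101. Then
  φ(1010) = (2 − 1) · (5 − 1) · (101 − 1) = 1 · 4 · 100 = 400.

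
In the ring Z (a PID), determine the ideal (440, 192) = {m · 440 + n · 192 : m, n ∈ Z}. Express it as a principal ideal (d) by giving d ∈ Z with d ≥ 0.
(440, 192) = (8); d = 8

In the PID Z, (a, b) is generated by gcd(a, b). Compute gcd(440, 192) with the extended Euclidean algorithm, tracking rows (r, s, t) with s·440 + t·192 = r:
  row A: (440, 1, 0)   [1·440 + 0·192 = 440]
  row B: (192, 0, 1)   [0·440 + 1·192 = 192]
  440 = 2·192 + 56   → row C = row A − 2·row B = (56, 1, −2)   [check: 1·440 − 2·192 = 56]
  192 = 3·56 + 24   → row D = row B − 3·row C = (24, −3, 7)   [check: −3·440 + 7·192 = 24]
  56 = 2·24 + 8   → row E = row C − 2·row D = (8, 7, −16)   [check: 7·440 − 16·192 = 8]
  24 = 3·8 + 0   → remainder 0, stop. gcd = 8 (last nonzero row E).
So gcd(440, 192) = 8, with Bézout identity 7·440 − 16·192 = 8. Containment (⊇): the Bézout identity exhibits 8 as an element of (440, 192), giving (8) ⊆ (440, 192). Containment (⊆): since 8 | 440 and 8 | 192 (440 = 8·55, 192 = 8·24), every Z-linear combination of 440 and 192 is divisible by 8, so (440, 192) ⊆ (8). Therefore (440, 192) = (8), d = 8.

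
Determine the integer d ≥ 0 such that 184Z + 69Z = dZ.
(184, 69) = (23); d = 23

In the PID Z, (a, b) is generated by gcd(a, b). Compute gcd(184, 69) with the extended Euclidean algorithm, tracking rows (r, s, t) with s·184 + t·69 = r:
  row A: (184, 1, 0)   [1·184 + 0·69 = 184]
  row B: (69, 0, 1)   [0·184 + 1·69 = 69]
  184 = 2·69 + 46   → row C = row A − 2·row B = (46, 1, −2)   [check: 1·184 − 2·69 = 46]
  69 = 1·46 + 23   → row D = row B − 1·row C = (23, −1, 3)   [check: −1·184 + 3·69 = 23]
  46 = 2·23 + 0   → remainder 0, stop. gcd = 23 (last nonzero row D).
So gcd(184, 69) = 23, with Bézout identity −1·184 + 3·69 = 23. Containment (⊇): the Bézout identity exhibits 23 as an element of (184, 69), giving (23) ⊆ (184, 69). Containment (⊆): since 23 | 184 and 23 | 69 (184 = 23·8, 69 = 23·3), every Z-linear combination of 184 and 69 is divisible by 23, so (184, 69) ⊆ (23). Therefore (184, 69) = (23), d = 23.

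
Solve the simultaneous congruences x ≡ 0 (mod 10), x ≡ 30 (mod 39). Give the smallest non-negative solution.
The moduli 10, 39 are pairwise coprime, so by the CRT there is a unique solution mod 10·39 = 390.
Solve by successive substitution. Start with x ≡ 0 (mod 10).
  Combine with x ≡ 30 (mod 39): write x = 10·t and require 10·t ≡ 30 (mod 39). Since 10^(−1) ≡ 4 (mod 39), t ≡ 4·30 ≡ 3 (mod 39). So x ≡ 10·3 = 30 (mod 390).
Unique solution in [0, 390): x = 30.

Final answer: x ≡ 30 (mod 390); the representative in [0, 390) is 30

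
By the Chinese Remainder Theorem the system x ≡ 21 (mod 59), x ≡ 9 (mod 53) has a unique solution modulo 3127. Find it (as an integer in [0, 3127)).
The moduli 59, 53 are pairwise coprime, so by the CRT there is a unique solution mod 59·53 = 3127.
Solve by successive substitution. Start with x ≡ 21 (mod 59).
  Combine with x ≡ 9 (mod 53): write x = 21 + 59·t and require 21 + 59·t ≡ 9 (mod 53), i.e. 59·t ≡ 9 − 21 ≡ 41 (mod 53). Since 59^(−1) ≡ 9 (mod 53) (59 ≡ 6 (mod 53)), t ≡ 9·41 ≡ 51 (mod 53). So x ≡ 21 + 59·51 = 3030 (mod 3127).
Unique solution in [0, 3127): x = 3030.

Final answer: x ≡ 3030 (mod 3127); the representative in [0, 3127) is 3030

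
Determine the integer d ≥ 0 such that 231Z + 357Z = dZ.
(231, 357) = (21); d = 21

In the PID Z, (a, b) is generated by gcd(a, b). Compute gcd(357, 231) with the extended Euclidean algorithm, tracking rows (r, s, t) with s·357 + t·231 = r:
  row A: (357, 1, 0)   [1·357 + 0·231 = 357]
  row B: (231, 0, 1)   [0·357 + 1·231 = 231]
  357 = 1·231 + 126   → row C = row A − 1·row B = (126, 1, −1)   [check: 1·357 − 1·231 = 126]
  231 = 1·126 + 105   → row D = row B − 1·row C = (105, −1, 2)   [check: −1·357 + 2·231 = 105]
  126 = 1·105 + 21   → row E = row C − 1·row D = (21, 2, −3)   [check: 2·357 − 3·231 = 21]
  105 = 5·21 + 0   → remainder 0, stop. gcd = 21 (last nonzero row E).
So gcd(231, 357) = 21, with Bézout identity 2·357 − 3·231 = 21. Containment (⊇): the Bézout identity exhibits 21 as an element of (231, 357), giving (21) ⊆ (231, 357). Containment (⊆): since 21 | 231 and 21 | 357 (231 = 21·11, 357 = 21·17), every Z-linear combination of 231 and 357 is divisible by 21, so (231, 357) ⊆ (21). Therefore (231, 357) = (21), d = 21.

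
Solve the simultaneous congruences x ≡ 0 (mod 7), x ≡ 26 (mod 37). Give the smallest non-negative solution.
The moduli 7, 37 are pairwise coprime, so by the CRT there is a unique solution mod 7·37 = 259.
Solve by successive substitution. Start with x ≡ 0 (mod 7).
  Combine with x ≡ 26 (mod 37): write x = 7·t and require 7·t ≡ 26 (mod 37). Since 7^(−1) ≡ 16 (mod 37), t ≡ 16·26 ≡ 9 (mod 37). So x ≡ 7·9 = 63 (mod 259).
Unique solution in [0, 259): x = 63.

Final answer: x ≡ 63 (mod 259); the representative in [0, 259) is 63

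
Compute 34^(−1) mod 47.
34^(−1) ≡ 18 (mod 47)

Apply the extended Euclidean algorithm to (47, 34), tracking rows (r, s, t) with s·47 + t·34 = r. Each division r_prev = q·r_cur + r_new produces the new row as (previous row) − q·(current row):
  row A: (47, 1, 0)   [1·47 + 0·34 = 47]
  row B: (34, 0, 1)   [0·47 + 1·34 = 34]
  47 = 1·34 + 13   → row C = row A − 1·row B = (13, 1, −1)   [check: 1·47 − 1·34 = 13]
  34 = 2·13 + 8   → row D = row B − 2·row C = (8, −2, 3)   [check: −2·47 + 3·34 = 8]
  13 = 1·8 + 5   → row E = row C − 1·row D = (5, 3, −4)   [check: 3·47 − 4·34 = 5]
  8 = 1·5 + 3   → row F = row D − 1·row E = (3, −5, 7)   [check: −5·47 + 7·34 = 3]
  5 = 1·3 + 2   → row G = row E − 1·row F = (2, 8, −11)   [check: 8·47 − 11·34 = 2]
  3 = 1·2 + 1   → row H = row F − 1·row G = (1, −13, 18)   [check: −13·47 + 18·34 = 1]
  2 = 2·1 + 0   → remainder 0, stop. gcd = 1 (last nonzero row H).
The gcd is 1, so 34 is invertible mod 47. The last nonzero row gives −13·47 + 18·34 = 1, so t = 18. So 34^(−1) ≡ 18 (mod 47). Verify: 34 · 18 = 612 ≡ 1 (mod 47). ✓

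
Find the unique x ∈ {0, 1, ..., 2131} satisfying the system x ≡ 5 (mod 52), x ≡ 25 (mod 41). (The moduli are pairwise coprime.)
x ≡ 681 (mod 2132); the representative in [0, 2132) is 681

The moduli 52, 41 are pairwise coprime, so by the CRT there is a unique solution mod 52·41 = 2132.
Solve by successive substitution. Start with x ≡ 5 (mod 52).
  Combine with x ≡ 25 (mod 41): write x = 5 + 52·t and require 5 + 52·t ≡ 25 (mod 41), i.e. 52·t ≡ 25 − 5 ≡ 20 (mod 41). Since 52^(−1) ≡ 15 (mod 41) (52 ≡ 11 (mod 41)), t ≡ 15·20 ≡ 13 (mod 41). So x ≡ 5 + 52·13 = 681 (mod 2132).
Unique solution in [0, 2132): x = 681.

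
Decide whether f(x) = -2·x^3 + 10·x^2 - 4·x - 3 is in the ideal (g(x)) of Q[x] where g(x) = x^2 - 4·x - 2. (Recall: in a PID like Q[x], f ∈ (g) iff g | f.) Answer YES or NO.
NO

In Q[x] the ideal (g) consists of all multiples of g, so f ∈ (g) iff g | f, i.e. iff the remainder of f on division by g is 0. Divide f by g (g is monic, so eliminate the leading term of the running remainder at each step):
  leading term -2·x^3: subtract (-2·x)·g(x) = -2·x^3 + 8·x^2 + 4·x, leaving 2·x^2 - 8·x - 3
  leading term 2·x^2: subtract (2)·g(x) = 2·x^2 - 8·x - 4, leaving 1
The remainder r(x) = 1 ≠ 0 (and deg r < deg g), so g ∤ f, i.e. f ∉ (g).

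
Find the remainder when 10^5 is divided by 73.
63

Use repeated squaring. Binary(5) = 101. Walk through the bits of the exponent 5 left-to-right: at each bit after the leading one, square the running value, then multiply by 10 if the bit is 1 (always reducing mod 73):
  bit 1 = 1 (leading): start with 10.
  bit 2 = 0: square 10^2 = 100 ≡ 27 (mod 73).
  bit 3 = 1: square 27^2 = 729 ≡ 72; bit is 1, so multiply 72·10 = 720 ≡ 63 (mod 73).
Final value: 10^5 ≡ 63 (mod 73).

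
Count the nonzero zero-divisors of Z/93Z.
Z/93Z has 32 nonzero zero-divisors

In Z/93Z each nonzero element is either a unit (gcd with 93 is 1) or a zero-divisor (gcd > 1). The number of units is φ(93): factorise 93 = 3 · 31, so φ(93) = (3 − 1) · (31 − 1) = 2 · 30 = 60. The nonzero elements number 93 − 1 = 92. Hence the nonzero zero-divisors number 92 − 60 = 32.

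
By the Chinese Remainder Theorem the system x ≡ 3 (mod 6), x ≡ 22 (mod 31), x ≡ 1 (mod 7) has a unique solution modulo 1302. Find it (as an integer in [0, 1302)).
The moduli 6, 31, 7 are pairwise coprime, so by the CRT there is a unique solution mod 6·31·7 = 1302.
Solve by successive substitution. Start with x ≡ 3 (mod 6).
  Combine with x ≡ 22 (mod 31): write x = 3 + 6·t and require 3 + 6·t ≡ 22 (mod 31), i.e. 6·t ≡ 22 − 3 ≡ 19 (mod 31). Since 6^(−1) ≡ 26 (mod 31), t ≡ 26·19 ≡ 29 (mod 31). So x ≡ 3 + 6·29 = 177 (mod 186).
  Combine with x ≡ 1 (mod 7): write x = 177 + 186·t and require 177 + 186·t ≡ 1 (mod 7), i.e. 186·t ≡ 1 − 177 ≡ 6 (mod 7). Since 186^(−1) ≡ 2 (mod 7) (186 ≡ 4 (mod 7)), t ≡ 2·6 ≡ 5 (mod 7). So x ≡ 177 + 186·5 = 1107 (mod 1302).
Unique solution in [0, 1302): x = 1107.

Final answer: x ≡ 1107 (mod 1302); the representative in [0, 1302) is 1107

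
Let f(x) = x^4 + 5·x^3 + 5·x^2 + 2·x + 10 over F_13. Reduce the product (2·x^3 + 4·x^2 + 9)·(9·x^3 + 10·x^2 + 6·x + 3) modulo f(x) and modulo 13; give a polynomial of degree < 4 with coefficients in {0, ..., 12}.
a · b ≡ x^3 + 6·x^2 + 7 (mod f(x))

Multiply as integer polynomials: a · b = 18·x^6 + 56·x^5 + 52·x^4 + 111·x^3 + 102·x^2 + 54·x + 27. Reducing coefficients mod 13: a · b ≡ 5·x^6 + 4·x^5 + 7·x^3 + 11·x^2 + 2·x + 1. Now divide by f(x) = x^4 + 5·x^3 + 5·x^2 + 2·x + 10 in F_13[x], eliminating the leading term at each step:
  leading term 5·x^6: subtract (5·x^2)·f(x) = 5·x^6 + 12·x^5 + 12·x^4 + 10·x^3 + 11·x^2, leaving 5·x^5 + x^4 + 10·x^3 + 2·x + 1 (coefficients mod 13)
  leading term 5·x^5: subtract (5·x)·f(x) = 5·x^5 + 12·x^4 + 12·x^3 + 10·x^2 + 11·x, leaving 2·x^4 + 11·x^3 + 3·x^2 + 4·x + 1 (coefficients mod 13)
  leading term 2·x^4: subtract (2)·f(x) = 2·x^4 + 10·x^3 + 10·x^2 + 4·x + 7, leaving x^3 + 6·x^2 + 7 (coefficients mod 13)
The degree is now < 4, so this is the remainder. Hence a · b ≡ x^3 + 6·x^2 + 7 in F_13[x]/(f).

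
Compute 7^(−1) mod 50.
7^(−1) ≡ 43 (mod 50)

Apply the extended Euclidean algorithm to (50, 7), tracking rows (r, s, t) with s·50 + t·7 = r. Each division r_prev = q·r_cur + r_new produces the new row as (previous row) − q·(current row):
  row A: (50, 1, 0)   [1·50 + 0·7 = 50]
  row B: (7, 0, 1)   [0·50 + 1·7 = 7]
  50 = 7·7 + 1   → row C = row A − 7·row B = (1, 1, −7)   [check: 1·50 − 7·7 = 1]
  7 = 7·1 + 0   → remainder 0, stop. gcd = 1 (last nonzero row C).
The gcd is 1, so 7 is invertible mod 50. The last nonzero row gives 1·50 − 7·7 = 1, so t = −7. So 7^(−1) ≡ −7 ≡ 43 (mod 50). Verify: 7 · 43 = 301 ≡ 1 (mod 50). ✓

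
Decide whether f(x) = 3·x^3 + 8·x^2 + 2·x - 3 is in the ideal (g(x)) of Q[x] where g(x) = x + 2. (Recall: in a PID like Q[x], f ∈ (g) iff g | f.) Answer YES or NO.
In Q[x] the ideal (g) consists of all multiples of g, so f ∈ (g) iff g | f, i.e. iff the remainder of f on division by g is 0. Divide f by g (g is monic, so eliminate the leading term of the running remainder at each step):
  leading term 3·x^3: subtract (3·x^2)·g(x) = 3·x^3 + 6·x^2, leaving 2·x^2 + 2·x - 3
  leading term 2·x^2: subtract (2·x)·g(x) = 2·x^2 + 4·x, leaving -2·x - 3
  leading term -2·x: subtract (-2)·g(x) = -2·x - 4, leaving 1
The remainder r(x) = 1 ≠ 0 (and deg r < deg g), so g ∤ f, i.e. f ∉ (g).

Final answer: NO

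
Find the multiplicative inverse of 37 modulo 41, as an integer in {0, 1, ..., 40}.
Apply the extended Euclidean algorithm to (41, 37), tracking rows (r, s, t) with s·41 + t·37 = r. Each division r_prev = q·r_cur + r_new produces the new row as (previous row) − q·(current row):
  row A: (41, 1, 0)   [1·41 + 0·37 = 41]
  row B: (37, 0, 1)   [0·41 + 1·37 = 37]
  41 = 1·37 + 4   → row C = row A − 1·row B = (4, 1, −1)   [check: 1·41 − 1·37 = 4]
  37 = 9·4 + 1   → row D = row B − 9·row C = (1, −9, 10)   [check: −9·41 + 10·37 = 1]
  4 = 4·1 + 0   → remainder 0, stop. gcd = 1 (last nonzero row D).
The gcd is 1, so 37 is invertible mod 41. The last nonzero row gives −9·41 + 10·37 = 1, so t = 10. So 37^(−1) ≡ 10 (mod 41). Verify: 37 · 10 = 370 ≡ 1 (mod 41). ✓

Final answer: 37^(−1) ≡ 10 (mod 41)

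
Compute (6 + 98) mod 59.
45

Reduce the summands first: 98 ≡ 39 (mod 59), so 6 + 98 ≡ 6 + 39 (mod 59). 6 + 39 = 45; 45 = 0·59 + 45, so (6 + 98) mod 59 = 45.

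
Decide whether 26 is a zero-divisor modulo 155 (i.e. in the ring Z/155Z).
NO

gcd(26, 155) = 1, so 26 is a unit in Z/155Z (it has a multiplicative inverse). A unit cannot be a zero-divisor: if 26·b ≡ 0 then multiplying both sides by 26^(−1) gives b ≡ 0. So 26 is not a zero-divisor.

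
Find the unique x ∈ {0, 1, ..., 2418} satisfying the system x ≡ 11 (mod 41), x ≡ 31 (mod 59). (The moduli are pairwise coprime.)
The moduli 41, 59 are pairwise coprime, so by the CRT there is a unique solution mod 41·59 = 2419.
Solve by successive substitution. Start with x ≡ 11 (mod 41).
  Combine with x ≡ 31 (mod 59): write x = 11 + 41·t and require 11 + 41·t ≡ 31 (mod 59), i.e. 41·t ≡ 31 − 11 ≡ 20 (mod 59). Since 41^(−1) ≡ 36 (mod 59), t ≡ 36·20 ≡ 12 (mod 59). So x ≡ 11 + 41·12 = 503 (mod 2419).
Unique solution in [0, 2419): x = 503.

Final answer: x ≡ 503 (mod 2419); the representative in [0, 2419) is 503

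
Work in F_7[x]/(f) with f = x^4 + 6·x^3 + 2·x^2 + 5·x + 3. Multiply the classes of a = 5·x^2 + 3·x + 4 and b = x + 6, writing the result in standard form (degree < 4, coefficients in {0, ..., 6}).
a · b ≡ 5·x^3 + 5·x^2 + x + 3 (mod f(x))

Multiply as integer polynomials: a · b = 5·x^3 + 33·x^2 + 22·x + 24. Reducing coefficients mod 7: a · b ≡ 5·x^3 + 5·x^2 + x + 3. This already has degree < 4, so no reduction by f is needed. Hence a · b ≡ 5·x^3 + 5·x^2 + x + 3 in F_7[x]/(f).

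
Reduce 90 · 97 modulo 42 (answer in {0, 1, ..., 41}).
Reduce the factors first: 90 ≡ 6, 97 ≡ 13 (mod 42), so 90 · 97 ≡ 6 · 13 (mod 42). 6 · 13 = 78. Dividing by 42: 78 = 1·42 + 36. So (90 · 97) mod 42 = 36.

Final answer: 36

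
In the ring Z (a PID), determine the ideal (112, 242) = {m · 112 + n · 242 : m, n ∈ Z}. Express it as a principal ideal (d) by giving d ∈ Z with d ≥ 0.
(112, 242) = (2); d = 2

In the PID Z, (a, b) is generated by gcd(a, b). Compute gcd(242, 112) with the extended Euclidean algorithm, tracking rows (r, s, t) with s·242 + t·112 = r:
  row A: (242, 1, 0)   [1·242 + 0·112 = 242]
  row B: (112, 0, 1)   [0·242 + 1·112 = 112]
  242 = 2·112 + 18   → row C = row A − 2·row B = (18, 1, −2)   [check: 1·242 − 2·112 = 18]
  112 = 6·18 + 4   → row D = row B − 6·row C = (4, −6, 13)   [check: −6·242 + 13·112 = 4]
  18 = 4·4 + 2   → row E = row C − 4·row D = (2, 25, −54)   [check: 25·242 − 54·112 = 2]
  4 = 2·2 + 0   → remainder 0, stop. gcd = 2 (last nonzero row E).
So gcd(112, 242) = 2, with Bézout identity 25·242 − 54·112 = 2. Containment (⊇): the Bézout identity exhibits 2 as an element of (112, 242), giving (2) ⊆ (112, 242). Containment (⊆): since 2 | 112 and 2 | 242 (112 = 2·56, 242 = 2·121), every Z-linear combination of 112 and 242 is divisible by 2, so (112, 242) ⊆ (2). Therefore (112, 242) = (2), d = 2.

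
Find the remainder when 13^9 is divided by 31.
29

Use repeated squaring. Binary(9) = 1001. Walk through the bits of the exponent 9 left-to-right: at each bit after the leading one, square the running value, then multiply by 13 if the bit is 1 (always reducing mod 31):
  bit 1 = 1 (leading): start with 13.
  bit 2 = 0: square 13^2 = 169 ≡ 14 (mod 31).
  bit 3 = 0: square 14^2 = 196 ≡ 10 (mod 31).
  bit 4 = 1: square 10^2 = 100 ≡ 7; bit is 1, so multiply 7·13 = 91 ≡ 29 (mod 31).
Final value: 13^9 ≡ 29 (mod 31).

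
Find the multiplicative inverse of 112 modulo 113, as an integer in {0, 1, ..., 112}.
112^(−1) ≡ 112 (mod 113)

Apply the extended Euclidean algorithm to (113, 112), tracking rows (r, s, t) with s·113 + t·112 = r. Each division r_prev = q·r_cur + r_new produces the new row as (previous row) − q·(current row):
  row A: (113, 1, 0)   [1·113 + 0·112 = 113]
  row B: (112, 0, 1)   [0·113 + 1·112 = 112]
  113 = 1·112 + 1   → row C = row A − 1·row B = (1, 1, −1)   [check: 1·113 − 1·112 = 1]
  112 = 112·1 + 0   → remainder 0, stop. gcd = 1 (last nonzero row C).
The gcd is 1, so 112 is invertible mod 113. The last nonzero row gives 1·113 − 1·112 = 1, so t = −1. So 112^(−1) ≡ −1 ≡ 112 (mod 113). Verify: 112 · 112 = 12544 ≡ 1 (mod 113). ✓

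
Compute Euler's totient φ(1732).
φ(1732) = 864

φ is multiplicative, with φ(p^e) = p^e − p^(e−1). Factorise 1732 = 2^2 · 433. Then
  φ(1732) = (2^2 − 2^1) · (433 − 1) = 2 · 432 = 864.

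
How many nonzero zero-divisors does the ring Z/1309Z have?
In Z/1309Z each nonzero element is either a unit (gcd with 1309 is 1) or a zero-divisor (gcd > 1). The number of units is φ(1309): factorise 1309 = 7 · 11 · 17, so φ(1309) = (7 − 1) · (11 − 1) · (17 − 1) = 6 · 10 · 16 = 960. The nonzero elements number 1309 − 1 = 1308. Hence the nonzero zero-divisors number 1308 − 960 = 348.

Final answer: Z/1309Z has 348 nonzero zero-divisors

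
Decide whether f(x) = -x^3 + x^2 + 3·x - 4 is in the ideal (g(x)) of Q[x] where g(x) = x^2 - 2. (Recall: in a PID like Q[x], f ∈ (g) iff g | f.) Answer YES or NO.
In Q[x] the ideal (g) consists of all multiples of g, so f ∈ (g) iff g | f, i.e. iff the remainder of f on division by g is 0. Divide f by g (g is monic, so eliminate the leading term of the running remainder at each step):
  leading term -x^3: subtract (-x)·g(x) = -x^3 + 2·x, leaving x^2 + x - 4
  leading term x^2: subtract (1)·g(x) = x^2 - 2, leaving x - 2
The remainder r(x) = x - 2 ≠ 0 (and deg r < deg g), so g ∤ f, i.e. f ∉ (g).

Final answer: NO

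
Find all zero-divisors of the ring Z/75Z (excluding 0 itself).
nonzero zero-divisors of Z/75Z = {3, 5, 6, 9, 10, 12, 15, 18, 20, 21, 24, 25, 27, 30, 33, 35, 36, 39, 40, 42, 45, 48, 50, 51, 54, 55, 57, 60, 63, 65, 66, 69, 70, 72}

An element a ∈ Z/75Z (with a ≠ 0) is a zero-divisor iff gcd(a, 75) > 1 (because a is a unit precisely when gcd(a, n) = 1, and in Z/nZ every nonzero, non-unit element is a zero-divisor). Scan a = 1, ..., 74 and keep those with gcd(a, 75) > 1:
  gcd(3, 75) = 3, gcd(5, 75) = 5, gcd(6, 75) = 3, gcd(9, 75) = 3, gcd(10, 75) = 5, gcd(12, 75) = 3, gcd(15, 75) = 15, gcd(18, 75) = 3, gcd(20, 75) = 5, gcd(21, 75) = 3, gcd(24, 75) = 3, gcd(25, 75) = 25, gcd(27, 75) = 3, gcd(30, 75) = 15, gcd(33, 75) = 3, gcd(35, 75) = 5, gcd(36, 75) = 3, gcd(39, 75) = 3, gcd(40, 75) = 5, gcd(42, 75) = 3, gcd(45, 75) = 15, gcd(48, 75) = 3, gcd(50, 75) = 25, gcd(51, 75) = 3, gcd(54, 75) = 3, gcd(55, 75) = 5, gcd(57, 75) = 3, gcd(60, 75) = 15, gcd(63, 75) = 3, gcd(65, 75) = 5, gcd(66, 75) = 3, gcd(69, 75) = 3, gcd(70, 75) = 5, gcd(72, 75) = 3.
All other a ∈ {1, ..., 74} have gcd(a, 75) = 1 and are units. So the nonzero zero-divisors are exactly the 34 values of a appearing in this scan.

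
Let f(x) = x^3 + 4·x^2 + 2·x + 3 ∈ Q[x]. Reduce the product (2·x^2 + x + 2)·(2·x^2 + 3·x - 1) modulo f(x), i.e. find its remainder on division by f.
First multiply in Q[x] without reducing: a · b = 4·x^4 + 8·x^3 + 5·x^2 + 5·x - 2. Now divide by f(x) = x^3 + 4·x^2 + 2·x + 3, eliminating the leading term at each step:
  leading term 4·x^4: subtract (4·x)·f(x) = 4·x^4 + 16·x^3 + 8·x^2 + 12·x, leaving -8·x^3 - 3·x^2 - 7·x - 2
  leading term -8·x^3: subtract (-8)·f(x) = -8·x^3 - 32·x^2 - 16·x - 24, leaving 29·x^2 + 9·x + 22
The degree is now < 3, so this is the remainder. Hence a · b ≡ 29·x^2 + 9·x + 22 in Q[x]/(f).

Final answer: a · b ≡ 29·x^2 + 9·x + 22 (mod f(x))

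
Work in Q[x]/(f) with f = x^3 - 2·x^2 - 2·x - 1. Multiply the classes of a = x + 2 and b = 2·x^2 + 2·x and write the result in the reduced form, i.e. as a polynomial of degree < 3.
First multiply in Q[x] without reducing: a · b = 2·x^3 + 6·x^2 + 4·x. Now divide by f(x) = x^3 - 2·x^2 - 2·x - 1, eliminating the leading term at each step:
  leading term 2·x^3: subtract (2)·f(x) = 2·x^3 - 4·x^2 - 4·x - 2, leaving 10·x^2 + 8·x + 2
The degree is now < 3, so this is the remainder. Hence a · b ≡ 10·x^2 + 8·x + 2 in Q[x]/(f).

Final answer: a · b ≡ 10·x^2 + 8·x + 2 (mod f(x))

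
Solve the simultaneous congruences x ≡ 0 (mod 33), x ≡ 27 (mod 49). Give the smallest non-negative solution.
x ≡ 1056 (mod 1617); the representative in [0, 1617) is 1056

The moduli 33, 49 are pairwise coprime, so by the CRT there is a unique solution mod 33·49 = 1617.
Solve by successive substitution. Start with x ≡ 0 (mod 33).
  Combine with x ≡ 27 (mod 49): write x = 33·t and require 33·t ≡ 27 (mod 49). Since 33^(−1) ≡ 3 (mod 49), t ≡ 3·27 ≡ 32 (mod 49). So x ≡ 33·32 = 1056 (mod 1617).
Unique solution in [0, 1617): x = 1056.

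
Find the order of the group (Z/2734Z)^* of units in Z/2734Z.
|(Z/2734Z)^*| = 1366

(Z/2734Z)^* consists of the classes a with gcd(a, 2734) = 1, so its order is φ(2734). φ is multiplicative, with φ(p^e) = p^e − p^(e−1). Factorise 2734 = 2 · 1367. Then
  φ(2734) = (2 − 1) · (1367 − 1) = 1 · 1366 = 1366.
Thus |(Z/2734Z)^*| = 1366.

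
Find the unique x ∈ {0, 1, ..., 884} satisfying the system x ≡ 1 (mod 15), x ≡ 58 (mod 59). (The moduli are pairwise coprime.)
The moduli 15, 59 are pairwise coprime, so by the CRT there is a unique solution mod 15·59 = 885.
Solve by successive substitution. Start with x ≡ 1 (mod 15).
  Combine with x ≡ 58 (mod 59): write x = 1 + 15·t and require 1 + 15·t ≡ 58 (mod 59), i.e. 15·t ≡ 58 − 1 ≡ 57 (mod 59). Since 15^(−1) ≡ 4 (mod 59), t ≡ 4·57 ≡ 51 (mod 59). So x ≡ 1 + 15·51 = 766 (mod 885).
Unique solution in [0, 885): x = 766.

Final answer: x ≡ 766 (mod 885); the representative in [0, 885) is 766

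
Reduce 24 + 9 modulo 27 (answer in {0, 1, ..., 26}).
6

Both summands are already reduced mod 27. 24 + 9 = 33; 33 = 1·27 + 6, so (24 + 9) mod 27 = 6.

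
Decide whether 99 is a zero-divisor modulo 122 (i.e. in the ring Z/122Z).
gcd(99, 122) = 1, so 99 is a unit in Z/122Z (it has a multiplicative inverse). A unit cannot be a zero-divisor: if 99·b ≡ 0 then multiplying both sides by 99^(−1) gives b ≡ 0. So 99 is not a zero-divisor.

Final answer: NO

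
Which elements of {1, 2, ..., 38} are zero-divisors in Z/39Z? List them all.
An element a ∈ Z/39Z (with a ≠ 0) is a zero-divisor iff gcd(a, 39) > 1 (because a is a unit precisely when gcd(a, n) = 1, and in Z/nZ every nonzero, non-unit element is a zero-divisor). Scan a = 1, ..., 38 and keep those with gcd(a, 39) > 1:
  gcd(3, 39) = 3, gcd(6, 39) = 3, gcd(9, 39) = 3, gcd(12, 39) = 3, gcd(13, 39) = 13, gcd(15, 39) = 3, gcd(18, 39) = 3, gcd(21, 39) = 3, gcd(24, 39) = 3, gcd(26, 39) = 13, gcd(27, 39) = 3, gcd(30, 39) = 3, gcd(33, 39) = 3, gcd(36, 39) = 3.
All other a ∈ {1, ..., 38} have gcd(a, 39) = 1 and are units. So the nonzero zero-divisors are exactly the 14 values of a appearing in this scan.

Final answer: nonzero zero-divisors of Z/39Z = {3, 6, 9, 12, 13, 15, 18, 21, 24, 26, 27, 30, 33, 36}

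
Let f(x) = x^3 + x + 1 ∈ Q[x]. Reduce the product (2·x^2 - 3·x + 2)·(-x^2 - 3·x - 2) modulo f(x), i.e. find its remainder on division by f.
a · b ≡ 5·x^2 + 5·x - 1 (mod f(x))

First multiply in Q[x] without reducing: a · b = -2·x^4 - 3·x^3 + 3·x^2 - 4. Now divide by f(x) = x^3 + x + 1, eliminating the leading term at each step:
  leading term -2·x^4: subtract (-2·x)·f(x) = -2·x^4 - 2·x^2 - 2·x, leaving -3·x^3 + 5·x^2 + 2·x - 4
  leading term -3·x^3: subtract (-3)·f(x) = -3·x^3 - 3·x - 3, leaving 5·x^2 + 5·x - 1
The degree is now < 3, so this is the remainder. Hence a · b ≡ 5·x^2 + 5·x - 1 in Q[x]/(f).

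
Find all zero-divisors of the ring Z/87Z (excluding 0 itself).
nonzero zero-divisors of Z/87Z = {3, 6, 9, 12, 15, 18, 21, 24, 27, 29, 30, 33, 36, 39, 42, 45, 48, 51, 54, 57, 58, 60, 63, 66, 69, 72, 75, 78, 81, 84}

An element a ∈ Z/87Z (with a ≠ 0) is a zero-divisor iff gcd(a, 87) > 1 (because a is a unit precisely when gcd(a, n) = 1, and in Z/nZ every nonzero, non-unit element is a zero-divisor). Scan a = 1, ..., 86 and keep those with gcd(a, 87) > 1:
  gcd(3, 87) = 3, gcd(6, 87) = 3, gcd(9, 87) = 3, gcd(12, 87) = 3, gcd(15, 87) = 3, gcd(18, 87) = 3, gcd(21, 87) = 3, gcd(24, 87) = 3, gcd(27, 87) = 3, gcd(29, 87) = 29, gcd(30, 87) = 3, gcd(33, 87) = 3, gcd(36, 87) = 3, gcd(39, 87) = 3, gcd(42, 87) = 3, gcd(45, 87) = 3, gcd(48, 87) = 3, gcd(51, 87) = 3, gcd(54, 87) = 3, gcd(57, 87) = 3, gcd(58, 87) = 29, gcd(60, 87) = 3, gcd(63, 87) = 3, gcd(66, 87) = 3, gcd(69, 87) = 3, gcd(72, 87) = 3, gcd(75, 87) = 3, gcd(78, 87) = 3, gcd(81, 87) = 3, gcd(84, 87) = 3.
All other a ∈ {1, ..., 86} have gcd(a, 87) = 1 and are units. So the nonzero zero-divisors are exactly the 30 values of a appearing in this scan.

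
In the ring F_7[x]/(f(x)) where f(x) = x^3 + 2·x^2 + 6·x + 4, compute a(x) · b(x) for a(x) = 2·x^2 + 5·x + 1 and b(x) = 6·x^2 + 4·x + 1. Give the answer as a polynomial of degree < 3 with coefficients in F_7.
Multiply as integer polynomials: a · b = 12·x^4 + 38·x^3 + 28·x^2 + 9·x + 1. Reducing coefficients mod 7: a · b ≡ 5·x^4 + 3·x^3 + 2·x + 1. Now divide by f(x) = x^3 + 2·x^2 + 6·x + 4 in F_7[x], eliminating the leading term at each step:
  leading term 5·x^4: subtract (5·x)·f(x) = 5·x^4 + 3·x^3 + 2·x^2 + 6·x, leaving 5·x^2 + 3·x + 1 (coefficients mod 7)
The degree is now < 3, so this is the remainder. Hence a · b ≡ 5·x^2 + 3·x + 1 in F_7[x]/(f).

Final answer: a · b ≡ 5·x^2 + 3·x + 1 (mod f(x))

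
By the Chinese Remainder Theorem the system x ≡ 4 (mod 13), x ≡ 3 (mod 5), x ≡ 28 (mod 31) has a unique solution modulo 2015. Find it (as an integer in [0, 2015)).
x ≡ 1733 (mod 2015); the representative in [0, 2015) is 1733

The moduli 13, 5, 31 are pairwise coprime, so by the CRT there is a unique solution mod 13·5·31 = 2015.
Solve by successive substitution. Start with x ≡ 4 (mod 13).
  Combine with x ≡ 3 (mod 5): write x = 4 + 13·t and require 4 + 13·t ≡ 3 (mod 5), i.e. 13·t ≡ 3 − 4 ≡ 4 (mod 5). Since 13^(−1) ≡ 2 (mod 5) (13 ≡ 3 (mod 5)), t ≡ 2·4 ≡ 3 (mod 5). So x ≡ 4 + 13·3 = 43 (mod 65).
  Combine with x ≡ 28 (mod 31): write x = 43 + 65·t and require 43 + 65·t ≡ 28 (mod 31), i.e. 65·t ≡ 28 − 43 ≡ 16 (mod 31). Since 65^(−1) ≡ 21 (mod 31) (65 ≡ 3 (mod 31)), t ≡ 21·16 ≡ 26 (mod 31). So x ≡ 43 + 65·26 = 1733 (mod 2015).
Unique solution in [0, 2015): x = 1733.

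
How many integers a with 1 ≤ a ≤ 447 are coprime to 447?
296

The number of a ∈ {1, ..., 447} with gcd(a, 447) = 1 is by definition Euler's totient φ(447). φ is multiplicative, with φ(p^e) = p^e − p^(e−1). Factorise 447 = 3 · 149. Then
  φ(447) = (3 − 1) · (149 − 1) = 2 · 148 = 296.
So there are 296 such integers.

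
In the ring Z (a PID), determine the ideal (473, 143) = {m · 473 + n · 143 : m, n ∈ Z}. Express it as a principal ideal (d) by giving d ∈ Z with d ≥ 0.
In the PID Z, (a, b) is generated by gcd(a, b). Compute gcd(473, 143) with the extended Euclidean algorithm, tracking rows (r, s, t) with s·473 + t·143 = r:
  row A: (473, 1, 0)   [1·473 + 0·143 = 473]
  row B: (143, 0, 1)   [0·473 + 1·143 = 143]
  473 = 3·143 + 44   → row C = row A − 3·row B = (44, 1, −3)   [check: 1·473 − 3·143 = 44]
  143 = 3·44 + 11   → row D = row B − 3·row C = (11, −3, 10)   [check: −3·473 + 10·143 = 11]
  44 = 4·11 + 0   → remainder 0, stop. gcd = 11 (last nonzero row D).
So gcd(473, 143) = 11, with Bézout identity −3·473 + 10·143 = 11. Containment (⊇): the Bézout identity exhibits 11 as an element of (473, 143), giving (11) ⊆ (473, 143). Containment (⊆): since 11 | 473 and 11 | 143 (473 = 11·43, 143 = 11·13), every Z-linear combination of 473 and 143 is divisible by 11, so (473, 143) ⊆ (11). Therefore (473, 143) = (11), d = 11.

Final answer: (473, 143) = (11); d = 11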